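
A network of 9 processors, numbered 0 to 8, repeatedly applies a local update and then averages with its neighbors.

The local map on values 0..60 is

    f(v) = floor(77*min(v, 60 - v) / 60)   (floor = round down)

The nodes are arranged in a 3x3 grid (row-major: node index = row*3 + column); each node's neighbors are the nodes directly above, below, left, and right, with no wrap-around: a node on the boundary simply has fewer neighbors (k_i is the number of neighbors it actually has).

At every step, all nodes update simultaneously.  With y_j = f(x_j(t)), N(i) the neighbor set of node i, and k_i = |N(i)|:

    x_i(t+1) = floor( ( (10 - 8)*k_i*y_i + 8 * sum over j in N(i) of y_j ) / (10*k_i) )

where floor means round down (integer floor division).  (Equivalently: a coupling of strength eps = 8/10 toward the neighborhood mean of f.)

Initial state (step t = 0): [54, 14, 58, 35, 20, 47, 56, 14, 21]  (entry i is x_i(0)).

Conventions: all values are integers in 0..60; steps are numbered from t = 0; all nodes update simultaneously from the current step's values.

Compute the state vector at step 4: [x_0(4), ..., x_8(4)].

Simulating step by step:
t=0: [54, 14, 58, 35, 20, 47, 56, 14, 21]
t=1: [21, 12, 13, 16, 21, 17, 20, 18, 18]
t=2: [19, 21, 17, 24, 21, 21, 22, 24, 22]
t=3: [27, 24, 25, 26, 27, 25, 29, 27, 28]
t=4: [32, 32, 31, 34, 32, 33, 34, 35, 33]

Answer: [32, 32, 31, 34, 32, 33, 34, 35, 33]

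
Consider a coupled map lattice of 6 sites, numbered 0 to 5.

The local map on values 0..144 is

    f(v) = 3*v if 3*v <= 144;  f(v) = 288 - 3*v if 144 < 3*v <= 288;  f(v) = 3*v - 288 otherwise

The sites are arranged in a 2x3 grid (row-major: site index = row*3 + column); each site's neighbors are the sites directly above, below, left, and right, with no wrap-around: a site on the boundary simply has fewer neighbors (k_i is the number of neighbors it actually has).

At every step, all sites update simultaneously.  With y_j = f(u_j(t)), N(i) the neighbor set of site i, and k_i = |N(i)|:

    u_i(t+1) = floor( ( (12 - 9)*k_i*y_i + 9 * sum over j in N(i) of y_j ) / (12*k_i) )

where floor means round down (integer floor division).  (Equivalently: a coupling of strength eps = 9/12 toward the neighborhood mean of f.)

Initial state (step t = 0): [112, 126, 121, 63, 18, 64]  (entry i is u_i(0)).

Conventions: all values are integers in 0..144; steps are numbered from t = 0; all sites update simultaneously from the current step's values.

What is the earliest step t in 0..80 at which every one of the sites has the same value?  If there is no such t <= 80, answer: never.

Answer: 35
Key observation: Synchronization is absorbing here: once all sites are equal they stay equal, and step 35 is the first all-equal step.

Derivation:
t=0: [112, 126, 121, 63, 18, 64]  (not all equal)
t=1: [82, 66, 88, 63, 84, 72]  (not all equal)
t=2: [81, 48, 66, 54, 74, 40]  (not all equal)
t=3: [112, 86, 121, 73, 114, 88]  (not all equal)
t=4: [49, 51, 39, 55, 44, 54]  (not all equal)
t=5: [132, 131, 127, 133, 129, 124]  (not all equal)
t=6: [108, 101, 94, 105, 99, 93]  (not all equal)
t=7: [24, 16, 10, 23, 15, 7]  (not all equal)
t=8: [61, 48, 33, 61, 45, 33]  (not all equal)
t=9: [119, 120, 115, 116, 120, 112]  (not all equal)
t=10: [66, 67, 59, 67, 63, 60]  (not all equal)
t=11: [87, 96, 100, 92, 95, 105]  (not all equal)
t=12: [11, 10, 13, 14, 10, 12]  (not all equal)
t=13: [35, 33, 34, 34, 34, 34]  (not all equal)
t=14: [101, 102, 100, 103, 101, 102]  (not all equal)
t=15: [18, 15, 16, 16, 18, 14]  (not all equal)
t=16: [48, 50, 44, 52, 47, 48]  (not all equal)
t=17: [137, 138, 138, 139, 138, 138]  (not all equal)
t=18: [126, 125, 126, 125, 126, 126]  (not all equal)
t=19: [87, 89, 88, 89, 88, 90]  (not all equal)
t=20: [22, 24, 20, 24, 21, 22]  (not all equal)
t=21: [70, 65, 66, 66, 68, 62]  (not all equal)
t=22: [88, 86, 95, 83, 92, 90]  (not all equal)
t=23: [31, 17, 18, 23, 24, 10]  (not all equal)
t=24: [68, 67, 43, 79, 55, 54]  (not all equal)
t=25: [72, 105, 112, 90, 96, 126]  (not all equal)
t=26: [34, 36, 55, 31, 33, 40]  (not all equal)
t=27: [100, 108, 116, 98, 105, 113]  (not all equal)
t=28: [18, 33, 47, 16, 30, 45]  (not all equal)
t=29: [68, 96, 123, 66, 93, 120]  (not all equal)
t=30: [54, 43, 47, 57, 42, 51]  (not all equal)
t=31: [123, 130, 134, 123, 126, 133]  (not all equal)
t=32: [88, 96, 108, 84, 96, 104]  (not all equal)
t=33: [19, 15, 18, 18, 15, 19]  (not all equal)
t=34: [51, 50, 51, 51, 50, 51]  (not all equal)
t=35: [136, 136, 136, 136, 136, 136]  (all equal)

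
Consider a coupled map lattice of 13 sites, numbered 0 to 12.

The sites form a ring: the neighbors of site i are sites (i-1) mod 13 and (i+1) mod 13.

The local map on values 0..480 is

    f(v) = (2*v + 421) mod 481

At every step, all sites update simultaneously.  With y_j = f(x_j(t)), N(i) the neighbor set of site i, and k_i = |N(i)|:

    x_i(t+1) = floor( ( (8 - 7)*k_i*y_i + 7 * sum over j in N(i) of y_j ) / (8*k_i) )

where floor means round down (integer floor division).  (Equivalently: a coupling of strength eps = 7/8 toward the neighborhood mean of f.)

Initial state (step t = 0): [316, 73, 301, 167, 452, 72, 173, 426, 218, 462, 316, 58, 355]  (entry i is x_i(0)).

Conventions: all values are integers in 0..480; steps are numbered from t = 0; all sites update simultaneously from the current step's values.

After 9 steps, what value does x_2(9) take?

Simulating step by step:
t=0: [316, 73, 301, 167, 452, 72, 173, 426, 218, 462, 316, 58, 355]
t=1: [122, 77, 165, 219, 202, 294, 208, 328, 350, 252, 203, 120, 85]
t=2: [112, 210, 240, 315, 228, 312, 115, 239, 264, 276, 316, 222, 173]
t=3: [303, 300, 248, 368, 124, 258, 240, 331, 246, 245, 184, 212, 275]
t=4: [37, 226, 165, 297, 308, 323, 304, 387, 295, 377, 385, 184, 188]
t=5: [311, 173, 228, 157, 78, 75, 156, 79, 201, 148, 256, 276, 180]
t=6: [266, 244, 285, 247, 162, 163, 113, 272, 188, 376, 164, 330, 77]
t=7: [287, 272, 380, 182, 339, 221, 138, 211, 133, 281, 177, 173, 270]
t=8: [215, 110, 161, 193, 317, 202, 352, 229, 193, 221, 171, 374, 199]
t=9: [264, 296, 245, 196, 304, 155, 345, 263, 382, 313, 292, 297, 294]

Answer: x_2(9) = 245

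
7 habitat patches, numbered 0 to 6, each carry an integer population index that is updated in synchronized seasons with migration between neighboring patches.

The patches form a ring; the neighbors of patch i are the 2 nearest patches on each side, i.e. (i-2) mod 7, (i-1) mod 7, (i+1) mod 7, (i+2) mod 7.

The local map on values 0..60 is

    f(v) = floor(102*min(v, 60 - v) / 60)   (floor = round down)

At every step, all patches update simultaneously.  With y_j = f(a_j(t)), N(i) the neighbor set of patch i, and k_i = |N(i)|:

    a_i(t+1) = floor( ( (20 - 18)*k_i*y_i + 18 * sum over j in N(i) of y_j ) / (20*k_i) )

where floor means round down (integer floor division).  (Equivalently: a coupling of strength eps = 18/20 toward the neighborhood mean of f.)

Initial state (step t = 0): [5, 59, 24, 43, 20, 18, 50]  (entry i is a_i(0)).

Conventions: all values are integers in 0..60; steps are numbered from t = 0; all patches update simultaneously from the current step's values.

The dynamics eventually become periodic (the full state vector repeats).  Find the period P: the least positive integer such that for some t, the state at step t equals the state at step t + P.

Answer: 5
Key observation: The state at step 8, [25, 25, 25, 25, 25, 25, 25], reappears at step 13 — and no state repeats earlier — so the cycle the system enters has period 5.

Derivation:
t=0: [5, 59, 24, 43, 20, 18, 50]
t=1: [20, 21, 19, 26, 29, 22, 18]
t=2: [33, 35, 39, 38, 37, 39, 37]
t=3: [38, 39, 40, 37, 36, 39, 40]
t=4: [34, 35, 37, 36, 35, 37, 36]
t=5: [40, 40, 41, 40, 39, 41, 41]
t=6: [32, 33, 34, 33, 32, 33, 33]
t=7: [44, 45, 45, 45, 44, 45, 45]
t=8: [25, 25, 25, 25, 25, 25, 25]
t=9: [42, 42, 42, 42, 42, 42, 42]
t=10: [30, 30, 30, 30, 30, 30, 30]
t=11: [51, 51, 51, 51, 51, 51, 51]
t=12: [15, 15, 15, 15, 15, 15, 15]
t=13: [25, 25, 25, 25, 25, 25, 25]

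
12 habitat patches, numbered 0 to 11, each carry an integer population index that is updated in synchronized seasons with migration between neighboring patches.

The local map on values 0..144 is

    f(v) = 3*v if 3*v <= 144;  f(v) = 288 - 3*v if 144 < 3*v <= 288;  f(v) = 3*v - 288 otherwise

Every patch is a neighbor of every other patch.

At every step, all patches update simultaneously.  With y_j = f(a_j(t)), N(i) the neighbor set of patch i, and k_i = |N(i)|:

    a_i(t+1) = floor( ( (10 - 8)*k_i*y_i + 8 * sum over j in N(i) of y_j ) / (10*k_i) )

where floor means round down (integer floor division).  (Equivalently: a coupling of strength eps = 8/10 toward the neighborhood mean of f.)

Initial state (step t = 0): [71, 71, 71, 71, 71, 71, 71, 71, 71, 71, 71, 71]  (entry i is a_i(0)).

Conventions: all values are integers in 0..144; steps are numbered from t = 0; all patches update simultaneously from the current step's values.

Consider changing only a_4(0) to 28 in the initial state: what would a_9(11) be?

Simulating step by step:
t=0: [71, 71, 71, 71, 28, 71, 71, 71, 71, 71, 71, 71]
t=1: [75, 75, 75, 75, 76, 75, 75, 75, 75, 75, 75, 75]
t=2: [62, 62, 62, 62, 62, 62, 62, 62, 62, 62, 62, 62]
t=3: [102, 102, 102, 102, 102, 102, 102, 102, 102, 102, 102, 102]
t=4: [18, 18, 18, 18, 18, 18, 18, 18, 18, 18, 18, 18]
t=5: [54, 54, 54, 54, 54, 54, 54, 54, 54, 54, 54, 54]
t=6: [126, 126, 126, 126, 126, 126, 126, 126, 126, 126, 126, 126]
t=7: [90, 90, 90, 90, 90, 90, 90, 90, 90, 90, 90, 90]
t=8: [18, 18, 18, 18, 18, 18, 18, 18, 18, 18, 18, 18]
t=9: [54, 54, 54, 54, 54, 54, 54, 54, 54, 54, 54, 54]
t=10: [126, 126, 126, 126, 126, 126, 126, 126, 126, 126, 126, 126]
t=11: [90, 90, 90, 90, 90, 90, 90, 90, 90, 90, 90, 90]

Answer: a_9(11) = 90
Key observation: This trace re-runs the system from the modified initial state.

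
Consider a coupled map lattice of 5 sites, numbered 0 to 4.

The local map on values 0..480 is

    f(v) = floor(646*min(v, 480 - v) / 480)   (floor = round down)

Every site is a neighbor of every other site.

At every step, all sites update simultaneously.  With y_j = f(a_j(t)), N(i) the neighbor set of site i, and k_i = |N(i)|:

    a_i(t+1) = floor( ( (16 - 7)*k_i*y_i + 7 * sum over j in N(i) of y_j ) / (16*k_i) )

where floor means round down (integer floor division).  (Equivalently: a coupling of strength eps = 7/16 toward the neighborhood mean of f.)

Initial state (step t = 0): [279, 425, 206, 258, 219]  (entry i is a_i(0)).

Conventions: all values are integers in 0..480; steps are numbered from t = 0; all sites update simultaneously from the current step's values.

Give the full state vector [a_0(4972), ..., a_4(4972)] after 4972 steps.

Answer: [320, 320, 320, 320, 320]
Key observation: The state at step 18, [289, 289, 289, 289, 289], reappears at step 24: the system is in a cycle of period 6 from step 18 on.  Therefore the state at step 4972 equals the state at step 18 + ((4972 - 18) mod 6) = 22, which is [320, 320, 320, 320, 320].

Derivation:
t=0: [279, 425, 206, 258, 219]
t=1: [255, 166, 258, 267, 265]
t=2: [289, 253, 287, 282, 283]
t=3: [264, 286, 265, 268, 267]
t=4: [285, 272, 285, 283, 283]
t=5: [264, 272, 264, 265, 265]
t=6: [288, 283, 288, 288, 288]
t=7: [258, 261, 258, 258, 258]
t=8: [297, 295, 297, 297, 297]
t=9: [246, 247, 246, 246, 246]
t=10: [313, 313, 313, 313, 313]
t=11: [224, 224, 224, 224, 224]
t=12: [301, 301, 301, 301, 301]
t=13: [240, 240, 240, 240, 240]
t=14: [323, 323, 323, 323, 323]
t=15: [211, 211, 211, 211, 211]
t=16: [283, 283, 283, 283, 283]
t=17: [265, 265, 265, 265, 265]
t=18: [289, 289, 289, 289, 289]
t=19: [257, 257, 257, 257, 257]
t=20: [300, 300, 300, 300, 300]
t=21: [242, 242, 242, 242, 242]
t=22: [320, 320, 320, 320, 320]
t=23: [215, 215, 215, 215, 215]
t=24: [289, 289, 289, 289, 289]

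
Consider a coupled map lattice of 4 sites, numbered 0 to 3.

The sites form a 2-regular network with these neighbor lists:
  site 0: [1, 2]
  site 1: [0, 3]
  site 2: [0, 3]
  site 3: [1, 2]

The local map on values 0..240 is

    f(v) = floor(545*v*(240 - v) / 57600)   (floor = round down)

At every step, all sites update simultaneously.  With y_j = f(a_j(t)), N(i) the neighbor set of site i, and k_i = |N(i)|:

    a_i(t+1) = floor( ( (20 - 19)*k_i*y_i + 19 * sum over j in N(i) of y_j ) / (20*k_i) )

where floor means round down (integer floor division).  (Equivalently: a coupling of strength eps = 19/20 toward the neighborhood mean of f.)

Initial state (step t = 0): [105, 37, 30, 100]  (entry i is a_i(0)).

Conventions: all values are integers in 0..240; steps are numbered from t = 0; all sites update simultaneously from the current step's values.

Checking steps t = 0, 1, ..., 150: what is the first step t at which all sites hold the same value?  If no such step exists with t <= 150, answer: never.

Simulating step by step:
t=0: [105, 37, 30, 100]  (not all equal)
t=1: [68, 129, 129, 68]  (not all equal)
t=2: [133, 111, 111, 133]  (not all equal)
t=3: [134, 134, 134, 134]  (all equal)

Answer: 3
Key observation: Synchronization is absorbing here: once all sites are equal they stay equal, and step 3 is the first all-equal step.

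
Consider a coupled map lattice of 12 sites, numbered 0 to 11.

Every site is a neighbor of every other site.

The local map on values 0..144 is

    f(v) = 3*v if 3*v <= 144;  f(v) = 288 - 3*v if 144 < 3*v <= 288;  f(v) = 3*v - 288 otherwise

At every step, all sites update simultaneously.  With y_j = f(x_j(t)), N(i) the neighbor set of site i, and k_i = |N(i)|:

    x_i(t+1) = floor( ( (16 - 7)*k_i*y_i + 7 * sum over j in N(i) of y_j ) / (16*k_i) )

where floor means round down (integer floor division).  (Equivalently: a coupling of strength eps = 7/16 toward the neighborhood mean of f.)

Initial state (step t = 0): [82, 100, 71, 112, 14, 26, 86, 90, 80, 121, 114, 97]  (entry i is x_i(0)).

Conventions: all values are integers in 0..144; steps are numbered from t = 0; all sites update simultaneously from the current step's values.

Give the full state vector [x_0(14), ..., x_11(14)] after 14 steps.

Answer: [116, 126, 116, 118, 116, 124, 116, 130, 118, 116, 130, 105]

Derivation:
t=0: [82, 100, 71, 112, 14, 26, 86, 90, 80, 121, 114, 97]
t=1: [42, 27, 60, 45, 42, 61, 36, 30, 45, 60, 49, 22]
t=2: [118, 95, 109, 123, 118, 107, 109, 99, 123, 109, 126, 87]
t=3: [57, 24, 43, 65, 57, 40, 43, 27, 65, 43, 69, 36]
t=4: [111, 88, 117, 99, 111, 113, 117, 92, 99, 117, 92, 106]
t=5: [40, 29, 49, 21, 40, 43, 49, 23, 21, 49, 23, 32]
t=6: [112, 94, 122, 82, 112, 116, 122, 85, 82, 122, 85, 99]
t=7: [47, 25, 62, 44, 47, 53, 62, 39, 44, 62, 39, 26]
t=8: [128, 93, 107, 123, 128, 121, 107, 115, 123, 107, 115, 95]
t=9: [76, 30, 43, 68, 76, 65, 43, 55, 68, 43, 55, 27]
t=10: [78, 94, 114, 91, 78, 95, 114, 111, 91, 114, 111, 89]
t=11: [44, 19, 44, 24, 44, 18, 44, 40, 24, 44, 40, 27]
t=12: [118, 78, 118, 86, 118, 77, 118, 111, 86, 118, 111, 91]
t=13: [58, 52, 58, 39, 58, 53, 58, 47, 39, 58, 47, 31]
t=14: [116, 126, 116, 118, 116, 124, 116, 130, 118, 116, 130, 105]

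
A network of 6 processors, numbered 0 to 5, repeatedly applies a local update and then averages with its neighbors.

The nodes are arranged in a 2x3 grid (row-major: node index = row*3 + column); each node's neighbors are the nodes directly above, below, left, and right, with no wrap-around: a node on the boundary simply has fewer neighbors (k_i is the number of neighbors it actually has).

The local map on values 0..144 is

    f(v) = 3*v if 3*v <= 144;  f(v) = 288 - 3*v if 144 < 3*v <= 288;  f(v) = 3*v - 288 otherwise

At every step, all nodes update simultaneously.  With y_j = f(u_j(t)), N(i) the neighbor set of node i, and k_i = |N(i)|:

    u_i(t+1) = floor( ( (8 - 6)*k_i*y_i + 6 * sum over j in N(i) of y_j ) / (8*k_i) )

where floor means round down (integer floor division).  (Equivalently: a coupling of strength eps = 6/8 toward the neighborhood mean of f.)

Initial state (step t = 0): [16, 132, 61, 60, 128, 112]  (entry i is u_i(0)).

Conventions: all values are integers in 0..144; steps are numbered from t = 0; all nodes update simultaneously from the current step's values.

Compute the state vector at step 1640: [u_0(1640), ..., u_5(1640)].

Simulating step by step:
t=0: [16, 132, 61, 60, 128, 112]
t=1: [93, 89, 84, 81, 90, 87]
t=2: [27, 21, 27, 21, 27, 27]
t=3: [67, 76, 74, 76, 72, 81]
t=4: [66, 71, 55, 74, 59, 63]
t=5: [75, 99, 96, 91, 87, 112]
t=6: [24, 24, 21, 37, 24, 22]
t=7: [86, 69, 67, 81, 80, 67]
t=8: [54, 61, 84, 40, 65, 72]
t=9: [115, 90, 75, 112, 97, 66]
t=10: [39, 35, 56, 34, 39, 47]
t=11: [106, 114, 122, 113, 116, 124]
t=12: [46, 55, 71, 46, 62, 72]
t=13: [132, 109, 91, 124, 108, 84]
t=14: [73, 49, 31, 75, 48, 28]
t=15: [93, 111, 107, 95, 108, 109]
t=16: [20, 30, 39, 17, 30, 35]
t=17: [67, 89, 102, 69, 84, 103]
t=18: [60, 40, 20, 66, 39, 25]
t=19: [105, 101, 88, 106, 100, 85]
t=20: [23, 19, 24, 22, 22, 21]
t=21: [63, 66, 63, 67, 63, 67]
t=22: [91, 96, 91, 96, 90, 96]
t=23: [3, 12, 3, 12, 4, 12]
t=24: [29, 16, 29, 16, 30, 16]
t=25: [57, 78, 57, 78, 58, 78]
t=26: [69, 100, 69, 100, 69, 100]
t=27: [29, 63, 29, 63, 29, 63]
t=28: [96, 90, 96, 90, 96, 90]
t=29: [13, 4, 13, 4, 13, 4]
t=30: [18, 32, 18, 32, 18, 32]
t=31: [85, 64, 85, 64, 85, 64]
t=32: [80, 48, 80, 48, 80, 48]
t=33: [120, 72, 120, 72, 120, 72]
t=34: [72, 72, 72, 72, 72, 72]
t=35: [72, 72, 72, 72, 72, 72]

Answer: [72, 72, 72, 72, 72, 72]
Key observation: The state at step 34, [72, 72, 72, 72, 72, 72], reappears at step 35: the system is in a cycle of period 1 from step 34 on.  Therefore the state at step 1640 equals the state at step 34 + ((1640 - 34) mod 1) = 34, which is [72, 72, 72, 72, 72, 72].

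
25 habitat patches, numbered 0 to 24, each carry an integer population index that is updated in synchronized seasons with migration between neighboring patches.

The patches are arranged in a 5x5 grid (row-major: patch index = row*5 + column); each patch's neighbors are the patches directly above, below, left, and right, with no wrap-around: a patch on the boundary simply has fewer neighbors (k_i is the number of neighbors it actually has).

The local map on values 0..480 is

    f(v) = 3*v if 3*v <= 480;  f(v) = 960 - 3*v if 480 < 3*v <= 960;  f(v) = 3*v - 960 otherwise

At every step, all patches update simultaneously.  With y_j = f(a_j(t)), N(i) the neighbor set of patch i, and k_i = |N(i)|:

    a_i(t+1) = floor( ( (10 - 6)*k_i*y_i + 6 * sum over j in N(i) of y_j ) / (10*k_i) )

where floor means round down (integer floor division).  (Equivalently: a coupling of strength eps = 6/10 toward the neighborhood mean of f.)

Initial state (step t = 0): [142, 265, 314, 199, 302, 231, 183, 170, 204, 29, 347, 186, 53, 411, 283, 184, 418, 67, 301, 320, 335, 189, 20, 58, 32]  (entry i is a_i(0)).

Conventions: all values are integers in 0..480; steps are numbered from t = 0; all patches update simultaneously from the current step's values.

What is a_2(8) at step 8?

Simulating step by step:
t=0: [142, 265, 314, 199, 302, 231, 183, 170, 204, 29, 347, 186, 53, 411, 283, 184, 418, 67, 301, 320, 335, 189, 20, 58, 32]
t=1: [300, 237, 202, 229, 156, 290, 357, 320, 315, 137, 247, 302, 262, 210, 116, 247, 328, 165, 120, 52, 258, 237, 177, 112, 90]
t=2: [125, 204, 246, 276, 392, 114, 103, 98, 158, 330, 160, 100, 196, 266, 318, 173, 157, 334, 337, 258, 214, 227, 381, 346, 255]
t=3: [357, 320, 243, 235, 135, 369, 316, 324, 282, 151, 408, 364, 268, 200, 78, 430, 347, 178, 90, 124, 343, 306, 153, 117, 157]
t=4: [88, 70, 145, 252, 374, 136, 48, 81, 207, 331, 227, 129, 201, 260, 330, 214, 171, 315, 334, 343, 139, 138, 347, 380, 405]
t=5: [291, 252, 305, 268, 135, 300, 244, 288, 234, 119, 334, 338, 266, 187, 68, 355, 348, 145, 83, 93, 386, 354, 154, 147, 176]
t=6: [114, 153, 109, 204, 315, 95, 153, 142, 254, 316, 60, 99, 212, 290, 288, 106, 138, 317, 332, 288, 141, 189, 380, 405, 388]
t=7: [360, 409, 377, 247, 114, 310, 403, 366, 210, 66, 252, 325, 252, 134, 78, 330, 318, 146, 81, 105, 382, 360, 203, 186, 186]
t=8: [137, 214, 193, 256, 261, 126, 167, 198, 275, 260, 96, 105, 230, 312, 276, 91, 92, 295, 330, 301, 119, 156, 332, 360, 375]

Answer: a_2(8) = 193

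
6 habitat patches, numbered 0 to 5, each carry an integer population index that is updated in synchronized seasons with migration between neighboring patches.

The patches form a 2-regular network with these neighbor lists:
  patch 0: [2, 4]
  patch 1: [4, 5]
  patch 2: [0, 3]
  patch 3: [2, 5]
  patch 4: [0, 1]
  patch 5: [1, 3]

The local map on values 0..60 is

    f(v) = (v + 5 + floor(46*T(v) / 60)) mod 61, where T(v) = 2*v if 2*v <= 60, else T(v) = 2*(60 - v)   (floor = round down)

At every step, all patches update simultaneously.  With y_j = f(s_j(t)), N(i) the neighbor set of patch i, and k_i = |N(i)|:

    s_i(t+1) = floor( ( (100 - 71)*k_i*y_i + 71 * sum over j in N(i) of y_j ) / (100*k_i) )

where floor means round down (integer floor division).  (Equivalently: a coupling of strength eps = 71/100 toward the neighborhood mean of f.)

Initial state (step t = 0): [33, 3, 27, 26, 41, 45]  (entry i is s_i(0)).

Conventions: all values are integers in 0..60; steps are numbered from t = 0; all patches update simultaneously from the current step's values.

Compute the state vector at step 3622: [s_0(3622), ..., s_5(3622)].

Answer: [55, 55, 55, 55, 55, 55]
Key observation: The state at step 21, [20, 20, 20, 20, 20, 20], reappears at step 24: the system is in a cycle of period 3 from step 21 on.  Therefore the state at step 3622 equals the state at step 21 + ((3622 - 21) mod 3) = 22, which is [55, 55, 55, 55, 55, 55].

Derivation:
t=0: [33, 3, 27, 26, 41, 45]
t=1: [14, 12, 13, 11, 14, 10]
t=2: [38, 35, 36, 33, 38, 32]
t=3: [15, 16, 16, 17, 15, 17]
t=4: [43, 45, 45, 46, 43, 46]
t=5: [12, 12, 12, 11, 12, 11]
t=6: [35, 33, 33, 33, 35, 33]
t=7: [17, 17, 17, 18, 17, 18]
t=8: [48, 48, 48, 49, 48, 49]
t=9: [10, 9, 9, 9, 10, 9]
t=10: [28, 28, 28, 27, 28, 27]
t=11: [14, 13, 13, 12, 14, 12]
t=12: [38, 37, 37, 35, 38, 35]
t=13: [15, 16, 16, 16, 15, 16]
t=14: [43, 44, 44, 45, 43, 45]
t=15: [12, 12, 12, 12, 12, 12]
t=16: [35, 35, 35, 35, 35, 35]
t=17: [17, 17, 17, 17, 17, 17]
t=18: [48, 48, 48, 48, 48, 48]
t=19: [10, 10, 10, 10, 10, 10]
t=20: [30, 30, 30, 30, 30, 30]
t=21: [20, 20, 20, 20, 20, 20]
t=22: [55, 55, 55, 55, 55, 55]
t=23: [6, 6, 6, 6, 6, 6]
t=24: [20, 20, 20, 20, 20, 20]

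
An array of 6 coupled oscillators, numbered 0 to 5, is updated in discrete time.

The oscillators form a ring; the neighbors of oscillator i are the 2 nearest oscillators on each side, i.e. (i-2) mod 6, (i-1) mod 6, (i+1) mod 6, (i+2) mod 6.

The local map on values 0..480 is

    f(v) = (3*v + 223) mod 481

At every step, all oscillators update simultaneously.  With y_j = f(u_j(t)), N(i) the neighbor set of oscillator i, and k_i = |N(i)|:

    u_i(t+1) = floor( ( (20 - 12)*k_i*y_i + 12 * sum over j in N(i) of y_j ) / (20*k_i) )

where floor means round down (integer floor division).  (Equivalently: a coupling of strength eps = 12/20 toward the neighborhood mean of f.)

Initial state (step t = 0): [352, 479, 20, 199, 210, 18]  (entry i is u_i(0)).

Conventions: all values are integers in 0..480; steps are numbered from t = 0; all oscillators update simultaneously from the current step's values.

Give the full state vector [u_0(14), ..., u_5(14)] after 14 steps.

Simulating step by step:
t=0: [352, 479, 20, 199, 210, 18]
t=1: [299, 269, 299, 307, 331, 297]
t=2: [158, 124, 162, 167, 199, 160]
t=3: [221, 181, 228, 232, 271, 225]
t=4: [342, 366, 350, 355, 282, 347]
t=5: [276, 327, 286, 292, 226, 282]
t=6: [168, 164, 180, 188, 235, 176]
t=7: [283, 259, 297, 307, 344, 292]
t=8: [137, 102, 154, 165, 204, 148]
t=9: [180, 136, 200, 213, 258, 193]
t=10: [240, 258, 264, 279, 212, 255]
t=11: [258, 109, 167, 113, 247, 156]
t=12: [92, 112, 125, 111, 86, 112]
t=13: [48, 74, 72, 70, 43, 56]
t=14: [390, 422, 415, 417, 385, 395]

Answer: [390, 422, 415, 417, 385, 395]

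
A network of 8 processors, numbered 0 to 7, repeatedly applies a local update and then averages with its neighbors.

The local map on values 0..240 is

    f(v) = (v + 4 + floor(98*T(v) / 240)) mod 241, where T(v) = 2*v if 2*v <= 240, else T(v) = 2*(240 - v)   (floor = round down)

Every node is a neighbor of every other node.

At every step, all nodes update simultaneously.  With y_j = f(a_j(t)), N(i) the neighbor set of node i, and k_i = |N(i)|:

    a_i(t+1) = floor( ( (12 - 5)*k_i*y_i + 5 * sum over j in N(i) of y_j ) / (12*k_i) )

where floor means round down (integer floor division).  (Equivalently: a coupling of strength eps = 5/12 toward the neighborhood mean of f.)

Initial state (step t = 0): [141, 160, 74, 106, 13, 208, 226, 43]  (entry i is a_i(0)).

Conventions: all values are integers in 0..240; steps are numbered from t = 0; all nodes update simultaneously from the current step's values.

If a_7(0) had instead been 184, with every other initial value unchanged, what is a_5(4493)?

Answer: a_5(4493) = 228
Key observation: The state at step 6, [0, 0, 0, 0, 0, 0, 0, 0], reappears at step 14: the system is in a cycle of period 8 from step 6 on.  Therefore the state at step 4493 equals the state at step 6 + ((4493 - 6) mod 8) = 13, which is [228, 228, 228, 228, 228, 228, 228, 228].

Derivation:
t=0: [141, 160, 74, 106, 13, 208, 226, 184]
t=1: [194, 196, 148, 179, 90, 201, 76, 198]
t=2: [224, 224, 220, 223, 189, 225, 176, 225]
t=3: [56, 56, 182, 182, 178, 56, 177, 56]
t=4: [135, 135, 202, 202, 201, 135, 201, 135]
t=5: [226, 226, 233, 233, 233, 226, 233, 226]
t=6: [0, 0, 0, 0, 0, 0, 0, 0]
t=7: [4, 4, 4, 4, 4, 4, 4, 4]
t=8: [11, 11, 11, 11, 11, 11, 11, 11]
t=9: [23, 23, 23, 23, 23, 23, 23, 23]
t=10: [45, 45, 45, 45, 45, 45, 45, 45]
t=11: [85, 85, 85, 85, 85, 85, 85, 85]
t=12: [158, 158, 158, 158, 158, 158, 158, 158]
t=13: [228, 228, 228, 228, 228, 228, 228, 228]
t=14: [0, 0, 0, 0, 0, 0, 0, 0]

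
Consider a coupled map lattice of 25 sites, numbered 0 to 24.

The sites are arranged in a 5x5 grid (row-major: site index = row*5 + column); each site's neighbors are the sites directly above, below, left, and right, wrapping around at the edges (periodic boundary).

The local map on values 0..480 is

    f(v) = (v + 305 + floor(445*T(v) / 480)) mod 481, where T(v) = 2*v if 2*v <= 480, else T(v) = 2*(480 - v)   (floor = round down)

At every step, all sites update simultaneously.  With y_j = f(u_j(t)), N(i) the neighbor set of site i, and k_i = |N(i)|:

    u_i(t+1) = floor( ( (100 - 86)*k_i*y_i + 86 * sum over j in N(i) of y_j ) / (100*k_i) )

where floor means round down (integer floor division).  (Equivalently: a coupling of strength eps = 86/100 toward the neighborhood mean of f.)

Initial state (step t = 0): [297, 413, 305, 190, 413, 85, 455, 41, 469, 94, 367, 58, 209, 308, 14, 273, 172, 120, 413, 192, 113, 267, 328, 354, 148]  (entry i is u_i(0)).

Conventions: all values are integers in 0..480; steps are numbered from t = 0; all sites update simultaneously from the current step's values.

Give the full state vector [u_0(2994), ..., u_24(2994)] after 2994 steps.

Simulating step by step:
t=0: [297, 413, 305, 190, 413, 85, 455, 41, 469, 94, 367, 58, 209, 308, 14, 273, 172, 120, 413, 192, 113, 267, 328, 354, 148]
t=1: [265, 317, 403, 381, 300, 283, 329, 383, 329, 245, 348, 379, 383, 372, 330, 332, 284, 351, 351, 359, 276, 270, 282, 359, 311]
t=2: [398, 235, 415, 412, 249, 254, 424, 402, 316, 388, 428, 421, 395, 413, 327, 441, 331, 432, 407, 427, 257, 401, 322, 427, 438]
t=3: [65, 314, 304, 302, 316, 315, 211, 380, 379, 249, 294, 373, 360, 398, 370, 292, 362, 394, 353, 366, 307, 244, 367, 372, 204]
t=4: [384, 258, 426, 425, 253, 259, 419, 414, 320, 362, 430, 420, 386, 397, 325, 434, 327, 401, 390, 417, 257, 368, 324, 415, 420]
t=5: [65, 322, 298, 299, 323, 322, 208, 379, 381, 250, 294, 376, 367, 404, 379, 295, 376, 403, 367, 375, 320, 248, 379, 377, 209]
t=6: [378, 256, 424, 424, 256, 256, 414, 412, 319, 358, 426, 414, 382, 390, 321, 427, 322, 391, 383, 414, 257, 359, 321, 413, 416]
t=7: [66, 326, 299, 300, 326, 326, 211, 381, 384, 252, 298, 380, 372, 408, 383, 298, 382, 407, 372, 379, 325, 251, 383, 380, 210]
t=8: [375, 257, 422, 422, 256, 257, 413, 412, 317, 355, 423, 413, 379, 387, 318, 423, 319, 387, 380, 412, 257, 355, 318, 411, 413]
t=9: [66, 327, 300, 301, 328, 327, 211, 383, 386, 253, 300, 382, 374, 411, 385, 300, 385, 410, 374, 382, 327, 252, 386, 382, 212]
t=10: [374, 256, 420, 420, 256, 256, 412, 411, 316, 353, 421, 411, 377, 385, 316, 421, 317, 385, 377, 412, 257, 354, 316, 411, 412]
t=11: [66, 329, 302, 302, 329, 329, 212, 384, 387, 254, 301, 383, 375, 412, 387, 301, 387, 412, 375, 384, 328, 254, 387, 384, 212]
t=12: [373, 256, 420, 420, 256, 256, 411, 411, 315, 352, 420, 411, 376, 384, 315, 420, 315, 384, 376, 411, 256, 352, 315, 411, 412]
t=13: [67, 329, 302, 302, 329, 329, 212, 384, 388, 254, 302, 384, 376, 413, 388, 302, 388, 413, 376, 384, 329, 254, 388, 384, 212]
t=14: [373, 257, 419, 419, 257, 257, 411, 410, 315, 352, 419, 410, 376, 383, 315, 419, 315, 383, 376, 410, 257, 352, 315, 410, 411]
t=15: [66, 329, 302, 302, 329, 329, 212, 384, 388, 254, 302, 384, 376, 413, 388, 302, 388, 413, 376, 384, 329, 254, 388, 384, 212]
t=16: [373, 256, 419, 419, 256, 256, 411, 410, 315, 352, 419, 410, 376, 383, 315, 419, 315, 383, 376, 410, 256, 352, 315, 410, 411]
t=17: [67, 330, 302, 302, 330, 330, 212, 384, 388, 254, 302, 384, 376, 413, 388, 302, 388, 413, 376, 384, 330, 254, 388, 384, 212]
t=18: [373, 257, 419, 419, 257, 257, 411, 410, 315, 352, 419, 410, 376, 383, 315, 419, 315, 383, 376, 410, 257, 352, 315, 410, 411]

Answer: [373, 257, 419, 419, 257, 257, 411, 410, 315, 352, 419, 410, 376, 383, 315, 419, 315, 383, 376, 410, 257, 352, 315, 410, 411]
Key observation: The state at step 14, [373, 257, 419, 419, 257, 257, 411, 410, 315, 352, 419, 410, 376, 383, 315, 419, 315, 383, 376, 410, 257, 352, 315, 410, 411], reappears at step 18: the system is in a cycle of period 4 from step 14 on.  Therefore the state at step 2994 equals the state at step 14 + ((2994 - 14) mod 4) = 14, which is [373, 257, 419, 419, 257, 257, 411, 410, 315, 352, 419, 410, 376, 383, 315, 419, 315, 383, 376, 410, 257, 352, 315, 410, 411].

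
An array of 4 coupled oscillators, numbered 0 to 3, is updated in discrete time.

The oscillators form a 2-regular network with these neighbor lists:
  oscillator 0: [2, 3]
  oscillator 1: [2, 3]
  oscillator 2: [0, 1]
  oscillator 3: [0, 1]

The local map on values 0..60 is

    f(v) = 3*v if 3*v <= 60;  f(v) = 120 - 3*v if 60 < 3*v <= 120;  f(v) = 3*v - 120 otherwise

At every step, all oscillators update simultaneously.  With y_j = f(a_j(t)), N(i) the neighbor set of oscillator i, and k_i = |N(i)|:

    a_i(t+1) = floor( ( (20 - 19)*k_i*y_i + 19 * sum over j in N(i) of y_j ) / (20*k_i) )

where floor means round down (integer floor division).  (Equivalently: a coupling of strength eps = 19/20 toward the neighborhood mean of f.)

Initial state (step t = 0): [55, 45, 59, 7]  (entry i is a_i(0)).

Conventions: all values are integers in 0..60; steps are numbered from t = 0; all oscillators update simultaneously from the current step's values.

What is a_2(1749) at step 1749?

Answer: a_2(1749) = 50
Key observation: The state at step 2, [28, 28, 7, 7], reappears at step 6: the system is in a cycle of period 4 from step 2 on.  Therefore the state at step 1749 equals the state at step 2 + ((1749 - 2) mod 4) = 5, which is [42, 42, 50, 50].

Derivation:
t=0: [55, 45, 59, 7]
t=1: [39, 37, 31, 29]
t=2: [28, 28, 7, 7]
t=3: [21, 21, 35, 35]
t=4: [17, 17, 54, 54]
t=5: [42, 42, 50, 50]
t=6: [28, 28, 7, 7]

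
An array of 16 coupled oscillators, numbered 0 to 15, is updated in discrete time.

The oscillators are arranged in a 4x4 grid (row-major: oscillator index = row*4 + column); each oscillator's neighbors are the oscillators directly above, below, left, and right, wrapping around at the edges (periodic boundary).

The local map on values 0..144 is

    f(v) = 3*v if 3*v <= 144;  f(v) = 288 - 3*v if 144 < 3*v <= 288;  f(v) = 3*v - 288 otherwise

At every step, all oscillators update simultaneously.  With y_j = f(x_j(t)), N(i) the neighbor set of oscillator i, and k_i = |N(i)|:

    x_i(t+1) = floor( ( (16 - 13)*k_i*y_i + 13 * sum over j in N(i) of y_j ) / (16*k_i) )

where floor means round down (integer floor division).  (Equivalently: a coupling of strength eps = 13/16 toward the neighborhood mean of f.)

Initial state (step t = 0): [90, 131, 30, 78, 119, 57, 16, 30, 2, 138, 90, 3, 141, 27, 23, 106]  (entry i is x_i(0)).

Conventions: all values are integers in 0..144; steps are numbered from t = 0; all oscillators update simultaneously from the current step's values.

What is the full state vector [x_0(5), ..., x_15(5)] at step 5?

Answer: [31, 24, 22, 25, 28, 21, 21, 21, 35, 32, 25, 29, 36, 29, 29, 33]

Derivation:
t=0: [90, 131, 30, 78, 119, 57, 16, 30, 2, 138, 90, 3, 141, 27, 23, 106]
t=1: [77, 81, 72, 56, 59, 92, 72, 53, 69, 68, 54, 30, 52, 103, 57, 59]
t=2: [93, 41, 85, 97, 77, 65, 82, 104, 99, 64, 97, 107, 79, 80, 88, 114]
t=3: [49, 60, 45, 24, 38, 82, 38, 31, 49, 49, 40, 24, 33, 68, 32, 32]
t=4: [106, 101, 104, 107, 106, 104, 100, 93, 112, 105, 108, 104, 112, 105, 106, 86]
t=5: [31, 24, 22, 25, 28, 21, 21, 21, 35, 32, 25, 29, 36, 29, 29, 33]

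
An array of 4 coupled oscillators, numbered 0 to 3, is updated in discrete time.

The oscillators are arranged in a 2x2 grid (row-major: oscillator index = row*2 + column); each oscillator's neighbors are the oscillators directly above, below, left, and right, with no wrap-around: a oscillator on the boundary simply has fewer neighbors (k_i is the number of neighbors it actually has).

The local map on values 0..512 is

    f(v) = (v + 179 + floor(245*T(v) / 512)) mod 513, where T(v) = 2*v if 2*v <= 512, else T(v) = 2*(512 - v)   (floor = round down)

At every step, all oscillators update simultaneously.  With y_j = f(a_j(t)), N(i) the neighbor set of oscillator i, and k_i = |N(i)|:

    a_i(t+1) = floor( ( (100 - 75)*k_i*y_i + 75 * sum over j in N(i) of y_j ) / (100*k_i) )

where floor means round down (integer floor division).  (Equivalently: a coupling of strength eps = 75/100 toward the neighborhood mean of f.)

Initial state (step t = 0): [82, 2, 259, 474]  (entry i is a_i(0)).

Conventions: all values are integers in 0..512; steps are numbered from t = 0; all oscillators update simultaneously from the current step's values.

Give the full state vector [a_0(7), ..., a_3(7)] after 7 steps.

Answer: [12, 12, 12, 12]

Derivation:
t=0: [82, 2, 259, 474]
t=1: [215, 238, 234, 174]
t=2: [116, 67, 65, 96]
t=3: [332, 367, 366, 322]
t=4: [170, 169, 169, 170]
t=5: [509, 510, 510, 509]
t=6: [177, 177, 177, 177]
t=7: [12, 12, 12, 12]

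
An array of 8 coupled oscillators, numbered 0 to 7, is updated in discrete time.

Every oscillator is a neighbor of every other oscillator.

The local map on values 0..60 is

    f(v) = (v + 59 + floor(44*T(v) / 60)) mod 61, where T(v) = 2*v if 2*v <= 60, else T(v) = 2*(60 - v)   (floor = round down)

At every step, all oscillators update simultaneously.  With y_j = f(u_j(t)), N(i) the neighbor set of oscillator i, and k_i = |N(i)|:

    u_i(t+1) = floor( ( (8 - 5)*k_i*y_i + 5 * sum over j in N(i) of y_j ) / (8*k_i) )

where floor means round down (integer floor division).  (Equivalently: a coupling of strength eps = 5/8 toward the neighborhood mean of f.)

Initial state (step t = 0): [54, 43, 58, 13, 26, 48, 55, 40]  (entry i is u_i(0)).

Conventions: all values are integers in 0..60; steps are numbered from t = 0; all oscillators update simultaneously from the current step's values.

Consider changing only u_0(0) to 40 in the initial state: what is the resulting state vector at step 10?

Answer: [47, 47, 47, 47, 47, 47, 47, 47]
Key observation: This trace re-runs the system from the modified initial state.

Derivation:
t=0: [40, 43, 58, 13, 26, 48, 55, 40]
t=1: [16, 16, 31, 23, 15, 15, 32, 16]
t=2: [33, 33, 25, 38, 32, 32, 25, 33]
t=3: [17, 17, 32, 17, 18, 18, 32, 17]
t=4: [34, 34, 26, 34, 35, 35, 26, 34]
t=5: [7, 7, 5, 7, 7, 7, 5, 7]
t=6: [14, 14, 12, 14, 14, 14, 12, 14]
t=7: [31, 31, 29, 31, 31, 31, 29, 31]
t=8: [9, 9, 9, 9, 9, 9, 9, 9]
t=9: [20, 20, 20, 20, 20, 20, 20, 20]
t=10: [47, 47, 47, 47, 47, 47, 47, 47]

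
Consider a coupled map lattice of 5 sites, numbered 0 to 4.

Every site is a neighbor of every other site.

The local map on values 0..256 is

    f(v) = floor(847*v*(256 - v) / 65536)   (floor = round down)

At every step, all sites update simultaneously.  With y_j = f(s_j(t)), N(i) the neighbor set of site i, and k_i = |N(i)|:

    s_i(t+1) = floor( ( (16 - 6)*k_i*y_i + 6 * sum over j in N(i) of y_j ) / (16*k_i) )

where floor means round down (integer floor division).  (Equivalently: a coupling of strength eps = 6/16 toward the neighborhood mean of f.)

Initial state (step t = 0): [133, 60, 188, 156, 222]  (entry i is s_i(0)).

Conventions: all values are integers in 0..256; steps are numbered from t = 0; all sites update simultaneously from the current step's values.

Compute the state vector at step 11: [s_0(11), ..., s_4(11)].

Answer: [122, 122, 122, 122, 122]

Derivation:
t=0: [133, 60, 188, 156, 222]
t=1: [189, 157, 165, 184, 128]
t=2: [174, 194, 191, 178, 200]
t=3: [174, 159, 162, 172, 153]
t=4: [188, 196, 194, 189, 198]
t=5: [160, 153, 155, 159, 151]
t=6: [199, 202, 201, 200, 202]
t=7: [144, 141, 142, 143, 141]
t=8: [208, 208, 208, 208, 208]
t=9: [129, 129, 129, 129, 129]
t=10: [211, 211, 211, 211, 211]
t=11: [122, 122, 122, 122, 122]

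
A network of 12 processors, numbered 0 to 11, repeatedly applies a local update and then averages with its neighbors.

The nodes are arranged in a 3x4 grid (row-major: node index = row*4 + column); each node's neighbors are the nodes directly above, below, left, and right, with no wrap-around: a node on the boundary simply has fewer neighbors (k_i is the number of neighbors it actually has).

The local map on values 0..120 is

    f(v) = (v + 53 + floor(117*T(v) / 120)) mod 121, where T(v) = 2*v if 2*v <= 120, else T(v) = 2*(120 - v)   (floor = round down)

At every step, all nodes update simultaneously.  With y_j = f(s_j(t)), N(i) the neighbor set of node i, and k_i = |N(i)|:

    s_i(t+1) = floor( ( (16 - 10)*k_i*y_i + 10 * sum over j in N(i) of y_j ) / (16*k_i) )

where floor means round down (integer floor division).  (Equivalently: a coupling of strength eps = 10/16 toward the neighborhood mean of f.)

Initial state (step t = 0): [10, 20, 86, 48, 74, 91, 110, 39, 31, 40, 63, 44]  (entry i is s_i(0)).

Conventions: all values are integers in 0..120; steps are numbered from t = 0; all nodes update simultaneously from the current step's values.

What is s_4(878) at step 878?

Answer: s_4(878) = 90
Key observation: The state at step 12, [90, 90, 90, 90, 90, 90, 90, 90, 90, 90, 90, 90], reappears at step 14: the system is in a cycle of period 2 from step 12 on.  Therefore the state at step 878 equals the state at step 12 + ((878 - 12) mod 2) = 12, which is [90, 90, 90, 90, 90, 90, 90, 90, 90, 90, 90, 90].

Derivation:
t=0: [10, 20, 86, 48, 74, 91, 110, 39, 31, 40, 63, 44]
t=1: [95, 93, 82, 68, 73, 79, 72, 58, 53, 62, 75, 70]
t=2: [82, 81, 90, 97, 88, 92, 94, 100, 96, 96, 98, 98]
t=3: [86, 84, 79, 74, 80, 79, 75, 72, 76, 74, 73, 71]
t=4: [86, 87, 91, 94, 89, 90, 93, 96, 92, 93, 95, 97]
t=5: [82, 81, 78, 76, 80, 79, 77, 74, 78, 77, 75, 73]
t=6: [88, 89, 91, 93, 89, 90, 92, 94, 91, 91, 93, 95]
t=7: [81, 80, 78, 77, 80, 79, 78, 76, 79, 78, 77, 75]
t=8: [89, 90, 91, 92, 89, 90, 91, 92, 90, 90, 92, 93]
t=9: [80, 80, 79, 78, 80, 80, 78, 78, 80, 79, 78, 77]
t=10: [90, 90, 90, 90, 90, 90, 90, 91, 90, 90, 91, 91]
t=11: [80, 80, 80, 79, 80, 80, 79, 79, 80, 79, 79, 79]
t=12: [90, 90, 90, 90, 90, 90, 90, 90, 90, 90, 90, 90]
t=13: [80, 80, 80, 80, 80, 80, 80, 80, 80, 80, 80, 80]
t=14: [90, 90, 90, 90, 90, 90, 90, 90, 90, 90, 90, 90]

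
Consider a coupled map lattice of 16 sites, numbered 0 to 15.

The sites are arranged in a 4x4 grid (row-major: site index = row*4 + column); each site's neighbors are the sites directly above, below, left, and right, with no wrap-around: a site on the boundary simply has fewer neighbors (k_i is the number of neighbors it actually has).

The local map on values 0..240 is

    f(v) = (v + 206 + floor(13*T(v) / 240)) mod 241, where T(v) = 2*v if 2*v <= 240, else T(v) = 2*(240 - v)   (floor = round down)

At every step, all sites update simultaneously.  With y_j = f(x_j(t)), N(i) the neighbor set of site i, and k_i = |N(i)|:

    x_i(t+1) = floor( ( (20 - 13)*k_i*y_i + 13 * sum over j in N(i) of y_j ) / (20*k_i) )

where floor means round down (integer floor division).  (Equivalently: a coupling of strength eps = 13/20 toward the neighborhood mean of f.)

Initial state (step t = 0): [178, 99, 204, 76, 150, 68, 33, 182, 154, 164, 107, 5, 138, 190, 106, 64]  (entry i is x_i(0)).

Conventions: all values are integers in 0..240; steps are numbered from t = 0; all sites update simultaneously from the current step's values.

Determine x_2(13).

Simulating step by step:
t=0: [178, 99, 204, 76, 150, 68, 33, 182, 154, 164, 107, 5, 138, 190, 106, 64]
t=1: [116, 104, 87, 122, 112, 68, 73, 110, 126, 114, 99, 132, 133, 128, 88, 107]
t=2: [87, 70, 69, 82, 82, 63, 58, 84, 98, 84, 75, 90, 105, 93, 78, 84]
t=3: [52, 44, 41, 51, 55, 41, 39, 52, 67, 56, 49, 57, 74, 64, 55, 57]
t=4: [20, 13, 12, 17, 24, 15, 12, 20, 35, 26, 20, 24, 40, 33, 26, 27]
t=5: [226, 221, 220, 223, 179, 224, 222, 226, 103, 155, 229, 230, 4, 103, 182, 233]
t=6: [177, 189, 187, 189, 152, 172, 189, 191, 133, 133, 176, 195, 124, 134, 155, 182]
t=7: [144, 152, 158, 159, 130, 140, 154, 160, 110, 121, 142, 157, 106, 111, 133, 148]
t=8: [117, 123, 129, 132, 106, 114, 125, 131, 92, 100, 116, 126, 85, 93, 109, 120]
t=9: [92, 98, 104, 107, 83, 90, 100, 105, 69, 77, 91, 100, 64, 71, 85, 95]
t=10: [65, 71, 78, 81, 56, 63, 73, 78, 44, 52, 64, 73, 39, 46, 59, 68]
t=11: [35, 41, 48, 52, 27, 34, 43, 49, 16, 23, 35, 43, 11, 18, 30, 38]
t=12: [80, 8, 15, 19, 131, 80, 11, 16, 226, 154, 81, 10, 221, 227, 134, 84]
t=13: [122, 145, 220, 224, 102, 126, 166, 221, 158, 124, 128, 148, 190, 159, 104, 126]

Answer: x_2(13) = 220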